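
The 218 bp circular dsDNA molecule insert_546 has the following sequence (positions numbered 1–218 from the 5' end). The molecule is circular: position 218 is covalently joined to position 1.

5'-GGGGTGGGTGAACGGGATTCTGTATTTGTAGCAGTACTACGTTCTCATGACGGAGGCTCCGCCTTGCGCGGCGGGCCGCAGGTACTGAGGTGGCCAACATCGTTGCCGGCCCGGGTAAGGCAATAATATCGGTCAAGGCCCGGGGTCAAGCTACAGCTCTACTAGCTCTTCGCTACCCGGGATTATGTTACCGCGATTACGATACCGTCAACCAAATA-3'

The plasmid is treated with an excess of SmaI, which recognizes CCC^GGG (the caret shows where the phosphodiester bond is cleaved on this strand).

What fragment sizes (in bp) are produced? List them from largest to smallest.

152, 37, 29 bp

SmaI sites (CCCGGG) start at positions 110, 139, 176.
SmaI cuts after base 3 of each site, so after positions 112, 141, 178.
Circular molecule, 3 cuts → 3 fragments:
  113–141 → 29 bp
  142–178 → 37 bp
  179–218 then 1–112 → 40 + 112 = 152 bp
Sorted largest to smallest: 152, 37, 29 bp.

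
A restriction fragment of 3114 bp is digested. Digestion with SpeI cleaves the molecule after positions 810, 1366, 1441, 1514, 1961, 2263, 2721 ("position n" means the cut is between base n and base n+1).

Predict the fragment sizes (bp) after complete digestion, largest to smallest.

810, 556, 458, 447, 393, 302, 75, 73 bp

Linear molecule, 7 cuts → 8 fragments:
  810 − 0 = 810 bp
  1366 − 810 = 556 bp
  1441 − 1366 = 75 bp
  1514 − 1441 = 73 bp
  1961 − 1514 = 447 bp
  2263 − 1961 = 302 bp
  2721 − 2263 = 458 bp
  3114 − 2721 = 393 bp
Sorted largest to smallest: 810, 556, 458, 447, 393, 302, 75, 73 bp.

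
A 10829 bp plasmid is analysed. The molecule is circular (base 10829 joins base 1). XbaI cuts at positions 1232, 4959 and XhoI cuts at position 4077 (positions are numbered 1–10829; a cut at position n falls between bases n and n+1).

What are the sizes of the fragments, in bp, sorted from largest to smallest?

Combined cut positions (sorted): 1232, 4077, 4959.
Circular molecule, 3 cuts → 3 fragments:
  4077 − 1232 = 2845 bp
  4959 − 4077 = 882 bp
  wrap: 10829 − 4959 + 1232 = 7102 bp
Sorted largest to smallest: 7102, 2845, 882 bp.

7102, 2845, 882 bp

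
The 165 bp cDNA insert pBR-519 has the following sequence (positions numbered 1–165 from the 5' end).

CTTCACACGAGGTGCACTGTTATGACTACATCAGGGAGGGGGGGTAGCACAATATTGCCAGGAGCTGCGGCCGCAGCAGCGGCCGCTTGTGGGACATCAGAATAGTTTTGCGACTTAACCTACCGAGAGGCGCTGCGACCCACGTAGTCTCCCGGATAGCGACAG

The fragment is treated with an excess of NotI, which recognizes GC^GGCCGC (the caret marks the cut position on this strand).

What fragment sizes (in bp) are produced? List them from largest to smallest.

85, 68, 12 bp

NotI sites (GCGGCCGC) start at positions 67, 79.
NotI cuts after base 2 of each site, so after positions 68, 80.
Linear molecule, 2 cuts → 3 fragments:
  1–68 → 68 bp
  69–80 → 12 bp
  81–165 → 85 bp
Sorted largest to smallest: 85, 68, 12 bp.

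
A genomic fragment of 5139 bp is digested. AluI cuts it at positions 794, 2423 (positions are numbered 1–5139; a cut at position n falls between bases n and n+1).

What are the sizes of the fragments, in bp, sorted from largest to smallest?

Linear molecule, 2 cuts → 3 fragments:
  794 − 0 = 794 bp
  2423 − 794 = 1629 bp
  5139 − 2423 = 2716 bp
Sorted largest to smallest: 2716, 1629, 794 bp.

2716, 1629, 794 bp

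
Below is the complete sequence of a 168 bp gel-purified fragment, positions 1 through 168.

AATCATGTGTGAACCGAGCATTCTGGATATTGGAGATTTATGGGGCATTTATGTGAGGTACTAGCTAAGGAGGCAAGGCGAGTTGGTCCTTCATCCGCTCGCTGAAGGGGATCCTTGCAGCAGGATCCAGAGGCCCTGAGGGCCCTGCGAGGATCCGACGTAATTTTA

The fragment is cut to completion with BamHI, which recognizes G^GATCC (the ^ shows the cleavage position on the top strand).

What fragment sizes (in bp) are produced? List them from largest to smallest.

BamHI sites (GGATCC) start at positions 109, 123, 151.
BamHI cuts after the first base of each site, so after positions 109, 123, 151.
Linear molecule, 3 cuts → 4 fragments:
  1–109 → 109 bp
  110–123 → 14 bp
  124–151 → 28 bp
  152–168 → 17 bp
Sorted largest to smallest: 109, 28, 17, 14 bp.

109, 28, 17, 14 bp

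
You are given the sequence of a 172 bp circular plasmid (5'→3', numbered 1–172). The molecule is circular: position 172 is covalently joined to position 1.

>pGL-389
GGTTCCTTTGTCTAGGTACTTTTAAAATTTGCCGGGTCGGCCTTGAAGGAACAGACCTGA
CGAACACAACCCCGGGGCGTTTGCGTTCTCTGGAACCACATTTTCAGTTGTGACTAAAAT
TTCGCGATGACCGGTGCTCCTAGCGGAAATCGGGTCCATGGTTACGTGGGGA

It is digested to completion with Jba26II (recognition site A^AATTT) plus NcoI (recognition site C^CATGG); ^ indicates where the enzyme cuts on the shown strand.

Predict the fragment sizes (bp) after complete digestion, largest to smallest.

92, 41, 39 bp

Jba26II sites (AAATTT) start at positions 25, 117.
Jba26II cuts after the first base of each site, so after positions 25, 117.
The NcoI site (CCATGG) starts at position 156.
NcoI cuts after the first base of each site, so after position 156.
Combined cut positions: 25, 117, 156.
Circular molecule, 3 cuts → 3 fragments:
  26–117 → 92 bp
  118–156 → 39 bp
  157–172 then 1–25 → 16 + 25 = 41 bp
Sorted largest to smallest: 92, 41, 39 bp.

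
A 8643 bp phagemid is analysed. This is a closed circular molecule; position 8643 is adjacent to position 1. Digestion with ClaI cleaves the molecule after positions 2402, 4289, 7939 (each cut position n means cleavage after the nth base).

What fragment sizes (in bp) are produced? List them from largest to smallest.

Circular molecule, 3 cuts → 3 fragments:
  4289 − 2402 = 1887 bp
  7939 − 4289 = 3650 bp
  wrap: 8643 − 7939 + 2402 = 3106 bp
Sorted largest to smallest: 3650, 3106, 1887 bp.

3650, 3106, 1887 bp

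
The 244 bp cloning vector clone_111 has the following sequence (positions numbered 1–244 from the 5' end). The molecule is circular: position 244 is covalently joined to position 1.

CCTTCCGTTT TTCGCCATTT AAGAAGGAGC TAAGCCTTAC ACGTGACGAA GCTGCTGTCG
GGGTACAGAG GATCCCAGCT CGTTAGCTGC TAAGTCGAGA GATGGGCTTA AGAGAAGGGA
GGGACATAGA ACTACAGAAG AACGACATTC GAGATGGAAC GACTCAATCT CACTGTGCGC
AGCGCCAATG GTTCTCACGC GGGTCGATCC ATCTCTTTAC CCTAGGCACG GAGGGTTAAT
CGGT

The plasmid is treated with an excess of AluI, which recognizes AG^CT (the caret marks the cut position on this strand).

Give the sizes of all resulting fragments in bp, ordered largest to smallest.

187, 27, 22, 8 bp

AluI sites (AGCT) start at positions 28, 50, 77, 85.
AluI cuts after base 2 of each site, so after positions 29, 51, 78, 86.
Circular molecule, 4 cuts → 4 fragments:
  30–51 → 22 bp
  52–78 → 27 bp
  79–86 → 8 bp
  87–244 then 1–29 → 158 + 29 = 187 bp
Sorted largest to smallest: 187, 27, 22, 8 bp.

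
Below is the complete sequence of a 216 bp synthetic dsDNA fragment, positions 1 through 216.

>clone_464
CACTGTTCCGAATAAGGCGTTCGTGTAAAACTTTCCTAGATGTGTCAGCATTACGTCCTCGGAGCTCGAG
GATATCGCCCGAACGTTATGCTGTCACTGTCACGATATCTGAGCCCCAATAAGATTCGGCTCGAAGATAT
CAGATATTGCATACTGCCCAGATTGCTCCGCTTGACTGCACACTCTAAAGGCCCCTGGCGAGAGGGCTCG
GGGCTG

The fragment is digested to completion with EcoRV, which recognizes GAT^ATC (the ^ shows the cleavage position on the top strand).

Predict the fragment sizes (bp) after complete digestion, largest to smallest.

EcoRV sites (GATATC) start at positions 71, 104, 136.
EcoRV cuts after base 3 of each site, so after positions 73, 106, 138.
Linear molecule, 3 cuts → 4 fragments:
  1–73 → 73 bp
  74–106 → 33 bp
  107–138 → 32 bp
  139–216 → 78 bp
Sorted largest to smallest: 78, 73, 33, 32 bp.

78, 73, 33, 32 bp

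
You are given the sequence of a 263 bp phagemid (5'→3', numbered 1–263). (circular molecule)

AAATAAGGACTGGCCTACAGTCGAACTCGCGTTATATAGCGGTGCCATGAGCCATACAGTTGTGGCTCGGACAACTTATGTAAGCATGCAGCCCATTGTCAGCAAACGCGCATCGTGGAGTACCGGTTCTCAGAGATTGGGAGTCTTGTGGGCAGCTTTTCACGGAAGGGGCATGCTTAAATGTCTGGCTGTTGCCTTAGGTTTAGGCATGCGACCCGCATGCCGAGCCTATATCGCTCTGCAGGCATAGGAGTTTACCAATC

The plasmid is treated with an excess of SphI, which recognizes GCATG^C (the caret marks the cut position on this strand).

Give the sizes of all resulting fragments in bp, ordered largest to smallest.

129, 87, 36, 11 bp

SphI sites (GCATGC) start at positions 84, 171, 207, 218.
SphI cuts after base 5 of each site (before the last base), so after positions 88, 175, 211, 222.
Circular molecule, 4 cuts → 4 fragments:
  89–175 → 87 bp
  176–211 → 36 bp
  212–222 → 11 bp
  223–263 then 1–88 → 41 + 88 = 129 bp
Sorted largest to smallest: 129, 87, 36, 11 bp.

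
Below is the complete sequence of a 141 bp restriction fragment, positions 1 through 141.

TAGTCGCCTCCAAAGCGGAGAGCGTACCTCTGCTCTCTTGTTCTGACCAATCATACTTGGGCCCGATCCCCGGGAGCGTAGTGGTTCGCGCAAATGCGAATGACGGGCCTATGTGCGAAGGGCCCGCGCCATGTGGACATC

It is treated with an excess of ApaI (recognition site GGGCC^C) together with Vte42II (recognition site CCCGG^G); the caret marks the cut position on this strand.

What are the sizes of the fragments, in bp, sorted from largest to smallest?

ApaI sites (GGGCCC) start at positions 59, 120.
ApaI cuts after base 5 of each site (before the last base), so after positions 63, 124.
The Vte42II site (CCCGGG) starts at position 69.
Vte42II cuts after base 5 of each site (before the last base), so after position 73.
Combined cut positions: 63, 73, 124.
Linear molecule, 3 cuts → 4 fragments:
  1–63 → 63 bp
  64–73 → 10 bp
  74–124 → 51 bp
  125–141 → 17 bp
Sorted largest to smallest: 63, 51, 17, 10 bp.

63, 51, 17, 10 bp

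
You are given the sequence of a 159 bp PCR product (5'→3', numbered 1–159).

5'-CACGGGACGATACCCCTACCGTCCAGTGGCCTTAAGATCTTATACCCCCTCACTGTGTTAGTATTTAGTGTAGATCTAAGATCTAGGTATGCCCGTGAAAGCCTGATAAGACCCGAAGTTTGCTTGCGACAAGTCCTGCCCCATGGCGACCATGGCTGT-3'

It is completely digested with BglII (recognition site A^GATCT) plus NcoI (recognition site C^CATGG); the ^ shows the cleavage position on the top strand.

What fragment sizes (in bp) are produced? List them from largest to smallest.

62, 37, 35, 9, 9, 7 bp

BglII sites (AGATCT) start at positions 35, 72, 79.
BglII cuts after the first base of each site, so after positions 35, 72, 79.
NcoI sites (CCATGG) start at positions 141, 150.
NcoI cuts after the first base of each site, so after positions 141, 150.
Combined cut positions: 35, 72, 79, 141, 150.
Linear molecule, 5 cuts → 6 fragments:
  1–35 → 35 bp
  36–72 → 37 bp
  73–79 → 7 bp
  80–141 → 62 bp
  142–150 → 9 bp
  151–159 → 9 bp
Sorted largest to smallest: 62, 37, 35, 9, 9, 7 bp.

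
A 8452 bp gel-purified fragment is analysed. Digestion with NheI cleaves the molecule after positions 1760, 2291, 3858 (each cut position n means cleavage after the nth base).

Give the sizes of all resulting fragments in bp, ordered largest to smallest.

Linear molecule, 3 cuts → 4 fragments:
  1760 − 0 = 1760 bp
  2291 − 1760 = 531 bp
  3858 − 2291 = 1567 bp
  8452 − 3858 = 4594 bp
Sorted largest to smallest: 4594, 1760, 1567, 531 bp.

4594, 1760, 1567, 531 bp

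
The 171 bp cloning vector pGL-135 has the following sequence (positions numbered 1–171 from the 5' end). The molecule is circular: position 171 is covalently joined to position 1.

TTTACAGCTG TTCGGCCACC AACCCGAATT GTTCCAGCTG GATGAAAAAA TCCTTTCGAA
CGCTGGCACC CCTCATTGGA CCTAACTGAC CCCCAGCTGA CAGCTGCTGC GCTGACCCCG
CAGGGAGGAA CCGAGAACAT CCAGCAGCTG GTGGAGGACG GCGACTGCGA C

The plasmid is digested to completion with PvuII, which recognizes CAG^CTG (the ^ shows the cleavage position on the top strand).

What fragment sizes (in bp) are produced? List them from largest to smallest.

59, 44, 31, 30, 7 bp

PvuII sites (CAGCTG) start at positions 5, 35, 94, 101, 145.
PvuII cuts after base 3 of each site, so after positions 7, 37, 96, 103, 147.
Circular molecule, 5 cuts → 5 fragments:
  8–37 → 30 bp
  38–96 → 59 bp
  97–103 → 7 bp
  104–147 → 44 bp
  148–171 then 1–7 → 24 + 7 = 31 bp
Sorted largest to smallest: 59, 44, 31, 30, 7 bp.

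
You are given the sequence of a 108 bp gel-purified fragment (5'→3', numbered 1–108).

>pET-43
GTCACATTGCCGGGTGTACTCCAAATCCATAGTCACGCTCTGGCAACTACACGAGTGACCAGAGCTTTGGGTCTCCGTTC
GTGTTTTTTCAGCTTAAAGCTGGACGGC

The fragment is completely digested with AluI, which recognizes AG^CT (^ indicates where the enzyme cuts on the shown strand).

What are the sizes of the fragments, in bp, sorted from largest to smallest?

64, 28, 9, 7 bp

AluI sites (AGCT) start at positions 63, 91, 98.
AluI cuts after base 2 of each site, so after positions 64, 92, 99.
Linear molecule, 3 cuts → 4 fragments:
  1–64 → 64 bp
  65–92 → 28 bp
  93–99 → 7 bp
  100–108 → 9 bp
Sorted largest to smallest: 64, 28, 9, 7 bp.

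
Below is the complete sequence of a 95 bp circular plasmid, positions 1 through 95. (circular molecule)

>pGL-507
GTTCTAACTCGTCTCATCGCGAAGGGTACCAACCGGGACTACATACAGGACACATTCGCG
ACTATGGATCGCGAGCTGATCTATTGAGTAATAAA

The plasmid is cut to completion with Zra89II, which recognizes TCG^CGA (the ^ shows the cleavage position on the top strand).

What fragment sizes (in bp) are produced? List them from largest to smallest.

Zra89II sites (TCGCGA) start at positions 17, 56, 69.
Zra89II cuts after base 3 of each site, so after positions 19, 58, 71.
Circular molecule, 3 cuts → 3 fragments:
  20–58 → 39 bp
  59–71 → 13 bp
  72–95 then 1–19 → 24 + 19 = 43 bp
Sorted largest to smallest: 43, 39, 13 bp.

43, 39, 13 bp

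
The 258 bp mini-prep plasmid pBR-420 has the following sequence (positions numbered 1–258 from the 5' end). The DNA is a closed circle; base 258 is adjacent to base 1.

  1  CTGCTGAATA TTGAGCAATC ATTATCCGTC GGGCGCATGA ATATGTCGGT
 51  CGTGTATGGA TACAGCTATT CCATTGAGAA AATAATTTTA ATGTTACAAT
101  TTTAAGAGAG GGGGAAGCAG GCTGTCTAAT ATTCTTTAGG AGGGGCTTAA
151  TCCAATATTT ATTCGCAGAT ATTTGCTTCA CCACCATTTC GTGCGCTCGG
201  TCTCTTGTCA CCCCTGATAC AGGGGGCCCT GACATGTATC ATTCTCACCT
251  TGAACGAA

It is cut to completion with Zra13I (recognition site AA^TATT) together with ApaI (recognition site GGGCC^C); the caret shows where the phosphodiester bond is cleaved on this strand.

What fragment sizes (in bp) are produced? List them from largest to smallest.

Zra13I sites (AATATT) start at positions 7, 128, 154.
Zra13I cuts after base 2 of each site, so after positions 8, 129, 155.
The ApaI site (GGGCCC) starts at position 224.
ApaI cuts after base 5 of each site (before the last base), so after position 228.
Combined cut positions: 8, 129, 155, 228.
Circular molecule, 4 cuts → 4 fragments:
  9–129 → 121 bp
  130–155 → 26 bp
  156–228 → 73 bp
  229–258 then 1–8 → 30 + 8 = 38 bp
Sorted largest to smallest: 121, 73, 38, 26 bp.

121, 73, 38, 26 bp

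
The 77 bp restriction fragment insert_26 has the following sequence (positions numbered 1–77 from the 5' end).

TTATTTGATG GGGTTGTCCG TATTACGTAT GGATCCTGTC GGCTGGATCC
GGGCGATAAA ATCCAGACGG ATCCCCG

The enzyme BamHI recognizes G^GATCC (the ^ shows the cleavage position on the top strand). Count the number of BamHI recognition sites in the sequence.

3

GGATCC occurs starting at positions 31, 45, 69.
BamHI cuts at 3 sites.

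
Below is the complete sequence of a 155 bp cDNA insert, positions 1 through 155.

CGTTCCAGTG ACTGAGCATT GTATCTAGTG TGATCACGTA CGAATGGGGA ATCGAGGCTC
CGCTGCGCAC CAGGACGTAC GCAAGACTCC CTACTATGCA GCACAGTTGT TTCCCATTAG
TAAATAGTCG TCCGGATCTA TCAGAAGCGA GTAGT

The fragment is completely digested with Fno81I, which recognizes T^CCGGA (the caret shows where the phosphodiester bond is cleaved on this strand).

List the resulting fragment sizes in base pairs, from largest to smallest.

131, 24 bp

The Fno81I site (TCCGGA) starts at position 131.
Fno81I cuts after the first base of each site, so after position 131.
Linear molecule, 1 cut → 2 fragments:
  1–131 → 131 bp
  132–155 → 24 bp
Sorted largest to smallest: 131, 24 bp.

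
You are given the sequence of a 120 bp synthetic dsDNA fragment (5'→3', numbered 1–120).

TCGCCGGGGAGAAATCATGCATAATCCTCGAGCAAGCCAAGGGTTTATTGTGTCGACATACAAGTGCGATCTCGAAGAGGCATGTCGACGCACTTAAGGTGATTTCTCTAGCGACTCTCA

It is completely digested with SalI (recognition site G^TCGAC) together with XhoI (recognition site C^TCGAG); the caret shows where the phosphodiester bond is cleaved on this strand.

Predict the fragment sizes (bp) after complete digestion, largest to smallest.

SalI sites (GTCGAC) start at positions 52, 84.
SalI cuts after the first base of each site, so after positions 52, 84.
The XhoI site (CTCGAG) starts at position 27.
XhoI cuts after the first base of each site, so after position 27.
Combined cut positions: 27, 52, 84.
Linear molecule, 3 cuts → 4 fragments:
  1–27 → 27 bp
  28–52 → 25 bp
  53–84 → 32 bp
  85–120 → 36 bp
Sorted largest to smallest: 36, 32, 27, 25 bp.

36, 32, 27, 25 bp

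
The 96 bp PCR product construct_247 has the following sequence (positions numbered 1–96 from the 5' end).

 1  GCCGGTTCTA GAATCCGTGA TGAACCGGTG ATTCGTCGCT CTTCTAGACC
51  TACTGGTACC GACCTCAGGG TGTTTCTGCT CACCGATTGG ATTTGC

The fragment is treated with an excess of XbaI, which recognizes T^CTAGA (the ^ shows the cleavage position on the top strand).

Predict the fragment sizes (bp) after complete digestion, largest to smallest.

53, 36, 7 bp

XbaI sites (TCTAGA) start at positions 7, 43.
XbaI cuts after the first base of each site, so after positions 7, 43.
Linear molecule, 2 cuts → 3 fragments:
  1–7 → 7 bp
  8–43 → 36 bp
  44–96 → 53 bp
Sorted largest to smallest: 53, 36, 7 bp.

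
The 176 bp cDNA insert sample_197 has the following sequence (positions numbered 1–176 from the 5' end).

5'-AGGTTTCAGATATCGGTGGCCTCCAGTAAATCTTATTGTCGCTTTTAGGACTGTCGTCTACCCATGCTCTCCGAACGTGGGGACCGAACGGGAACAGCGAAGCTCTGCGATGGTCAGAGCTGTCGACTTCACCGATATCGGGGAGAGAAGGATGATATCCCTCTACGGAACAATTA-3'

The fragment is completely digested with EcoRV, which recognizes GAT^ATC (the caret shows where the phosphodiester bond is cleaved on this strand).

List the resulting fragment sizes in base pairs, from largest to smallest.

125, 20, 20, 11 bp

EcoRV sites (GATATC) start at positions 9, 134, 154.
EcoRV cuts after base 3 of each site, so after positions 11, 136, 156.
Linear molecule, 3 cuts → 4 fragments:
  1–11 → 11 bp
  12–136 → 125 bp
  137–156 → 20 bp
  157–176 → 20 bp
Sorted largest to smallest: 125, 20, 20, 11 bp.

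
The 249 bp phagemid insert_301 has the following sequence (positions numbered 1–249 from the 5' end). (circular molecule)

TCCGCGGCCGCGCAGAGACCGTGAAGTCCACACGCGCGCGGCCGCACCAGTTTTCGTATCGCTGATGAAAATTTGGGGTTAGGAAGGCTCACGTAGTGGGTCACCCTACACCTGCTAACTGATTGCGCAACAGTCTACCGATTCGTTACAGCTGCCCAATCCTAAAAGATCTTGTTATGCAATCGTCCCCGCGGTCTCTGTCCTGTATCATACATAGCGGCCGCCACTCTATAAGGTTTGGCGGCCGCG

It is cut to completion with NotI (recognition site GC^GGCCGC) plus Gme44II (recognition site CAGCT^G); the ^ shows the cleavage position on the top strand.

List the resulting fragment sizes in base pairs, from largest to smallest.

NotI sites (GCGGCCGC) start at positions 4, 38, 217, 241.
NotI cuts after base 2 of each site, so after positions 5, 39, 218, 242.
The Gme44II site (CAGCTG) starts at position 149.
Gme44II cuts after base 5 of each site (before the last base), so after position 153.
Combined cut positions: 5, 39, 153, 218, 242.
Circular molecule, 5 cuts → 5 fragments:
  6–39 → 34 bp
  40–153 → 114 bp
  154–218 → 65 bp
  219–242 → 24 bp
  243–249 then 1–5 → 7 + 5 = 12 bp
Sorted largest to smallest: 114, 65, 34, 24, 12 bp.

114, 65, 34, 24, 12 bp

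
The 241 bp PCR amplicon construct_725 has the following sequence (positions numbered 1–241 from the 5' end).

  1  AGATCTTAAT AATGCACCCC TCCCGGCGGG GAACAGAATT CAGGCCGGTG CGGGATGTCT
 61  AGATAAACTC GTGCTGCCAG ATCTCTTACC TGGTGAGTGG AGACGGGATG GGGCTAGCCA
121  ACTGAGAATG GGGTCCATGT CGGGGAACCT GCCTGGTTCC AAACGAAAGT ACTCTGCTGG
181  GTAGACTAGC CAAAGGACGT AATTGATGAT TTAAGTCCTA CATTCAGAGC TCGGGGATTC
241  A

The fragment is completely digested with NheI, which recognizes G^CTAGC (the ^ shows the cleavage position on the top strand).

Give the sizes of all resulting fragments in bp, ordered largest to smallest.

The NheI site (GCTAGC) starts at position 113.
NheI cuts after the first base of each site, so after position 113.
Linear molecule, 1 cut → 2 fragments:
  1–113 → 113 bp
  114–241 → 128 bp
Sorted largest to smallest: 128, 113 bp.

128, 113 bp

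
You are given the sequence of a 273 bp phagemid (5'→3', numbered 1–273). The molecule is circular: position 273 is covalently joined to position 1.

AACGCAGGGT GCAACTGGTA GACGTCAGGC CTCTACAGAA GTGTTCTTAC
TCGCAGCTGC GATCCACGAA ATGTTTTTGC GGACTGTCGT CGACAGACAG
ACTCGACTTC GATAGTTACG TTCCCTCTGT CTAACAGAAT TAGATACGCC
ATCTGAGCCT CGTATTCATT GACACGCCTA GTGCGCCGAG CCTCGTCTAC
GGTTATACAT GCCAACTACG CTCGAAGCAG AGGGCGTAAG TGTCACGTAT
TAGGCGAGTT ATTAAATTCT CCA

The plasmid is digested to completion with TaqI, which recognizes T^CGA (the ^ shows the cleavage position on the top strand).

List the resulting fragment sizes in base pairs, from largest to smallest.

TaqI sites (TCGA) start at positions 90, 103, 109, 222.
TaqI cuts after the first base of each site, so after positions 90, 103, 109, 222.
Circular molecule, 4 cuts → 4 fragments:
  91–103 → 13 bp
  104–109 → 6 bp
  110–222 → 113 bp
  223–273 then 1–90 → 51 + 90 = 141 bp
Sorted largest to smallest: 141, 113, 13, 6 bp.

141, 113, 13, 6 bp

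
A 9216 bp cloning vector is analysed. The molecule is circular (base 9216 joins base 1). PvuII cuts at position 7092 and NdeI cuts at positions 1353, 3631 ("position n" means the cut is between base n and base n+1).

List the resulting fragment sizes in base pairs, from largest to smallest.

3477, 3461, 2278 bp

Combined cut positions (sorted): 1353, 3631, 7092.
Circular molecule, 3 cuts → 3 fragments:
  3631 − 1353 = 2278 bp
  7092 − 3631 = 3461 bp
  wrap: 9216 − 7092 + 1353 = 3477 bp
Sorted largest to smallest: 3477, 3461, 2278 bp.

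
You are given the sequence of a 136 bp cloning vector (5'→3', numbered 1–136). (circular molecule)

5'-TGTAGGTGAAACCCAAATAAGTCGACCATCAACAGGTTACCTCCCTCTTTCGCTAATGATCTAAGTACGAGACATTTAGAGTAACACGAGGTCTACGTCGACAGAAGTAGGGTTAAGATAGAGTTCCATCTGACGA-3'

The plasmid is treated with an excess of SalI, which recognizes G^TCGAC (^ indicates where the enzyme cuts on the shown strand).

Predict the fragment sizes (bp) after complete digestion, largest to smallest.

76, 60 bp

SalI sites (GTCGAC) start at positions 21, 97.
SalI cuts after the first base of each site, so after positions 21, 97.
Circular molecule, 2 cuts → 2 fragments:
  22–97 → 76 bp
  98–136 then 1–21 → 39 + 21 = 60 bp
Sorted largest to smallest: 76, 60 bp.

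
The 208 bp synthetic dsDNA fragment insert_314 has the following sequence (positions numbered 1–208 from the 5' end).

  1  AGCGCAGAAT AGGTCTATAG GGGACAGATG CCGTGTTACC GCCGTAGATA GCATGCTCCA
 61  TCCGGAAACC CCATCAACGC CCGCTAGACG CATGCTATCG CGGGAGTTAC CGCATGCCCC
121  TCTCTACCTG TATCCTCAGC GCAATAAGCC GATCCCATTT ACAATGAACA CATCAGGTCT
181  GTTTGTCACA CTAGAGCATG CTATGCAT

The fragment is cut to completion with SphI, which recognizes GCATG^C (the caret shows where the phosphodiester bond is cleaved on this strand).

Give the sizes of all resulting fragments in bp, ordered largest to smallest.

SphI sites (GCATGC) start at positions 51, 90, 112, 196.
SphI cuts after base 5 of each site (before the last base), so after positions 55, 94, 116, 200.
Linear molecule, 4 cuts → 5 fragments:
  1–55 → 55 bp
  56–94 → 39 bp
  95–116 → 22 bp
  117–200 → 84 bp
  201–208 → 8 bp
Sorted largest to smallest: 84, 55, 39, 22, 8 bp.

84, 55, 39, 22, 8 bp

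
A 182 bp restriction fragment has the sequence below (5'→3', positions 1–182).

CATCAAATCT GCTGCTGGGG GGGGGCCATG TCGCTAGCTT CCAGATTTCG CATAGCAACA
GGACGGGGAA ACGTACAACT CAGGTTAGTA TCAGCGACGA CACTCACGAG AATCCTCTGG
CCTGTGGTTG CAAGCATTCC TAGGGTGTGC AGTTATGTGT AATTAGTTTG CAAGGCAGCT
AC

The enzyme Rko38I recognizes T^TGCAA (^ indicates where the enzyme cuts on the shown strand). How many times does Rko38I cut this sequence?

TTGCAA occurs starting at positions 128, 168.
Rko38I cuts at 2 sites.

2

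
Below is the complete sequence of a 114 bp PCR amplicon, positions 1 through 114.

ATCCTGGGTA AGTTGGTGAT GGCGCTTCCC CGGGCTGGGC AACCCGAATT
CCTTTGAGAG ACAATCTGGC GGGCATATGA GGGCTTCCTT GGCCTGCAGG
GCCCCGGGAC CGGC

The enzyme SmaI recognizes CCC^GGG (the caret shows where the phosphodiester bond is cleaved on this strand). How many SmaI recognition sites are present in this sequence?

CCCGGG occurs starting at positions 29, 103.
SmaI cuts at 2 sites.

2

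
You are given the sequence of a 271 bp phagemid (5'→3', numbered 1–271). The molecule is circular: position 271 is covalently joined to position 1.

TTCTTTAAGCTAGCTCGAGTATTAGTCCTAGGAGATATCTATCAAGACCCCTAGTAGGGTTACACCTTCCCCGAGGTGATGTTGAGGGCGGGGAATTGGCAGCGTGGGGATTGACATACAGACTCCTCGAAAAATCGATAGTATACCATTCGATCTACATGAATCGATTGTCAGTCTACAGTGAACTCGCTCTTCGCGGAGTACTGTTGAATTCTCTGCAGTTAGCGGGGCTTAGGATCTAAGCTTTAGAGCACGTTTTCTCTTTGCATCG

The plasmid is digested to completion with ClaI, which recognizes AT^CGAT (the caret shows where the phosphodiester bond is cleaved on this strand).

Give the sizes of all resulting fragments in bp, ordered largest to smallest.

ClaI sites (ATCGAT) start at positions 134, 163.
ClaI cuts after base 2 of each site, so after positions 135, 164.
Circular molecule, 2 cuts → 2 fragments:
  136–164 → 29 bp
  165–271 then 1–135 → 107 + 135 = 242 bp
Sorted largest to smallest: 242, 29 bp.

242, 29 bp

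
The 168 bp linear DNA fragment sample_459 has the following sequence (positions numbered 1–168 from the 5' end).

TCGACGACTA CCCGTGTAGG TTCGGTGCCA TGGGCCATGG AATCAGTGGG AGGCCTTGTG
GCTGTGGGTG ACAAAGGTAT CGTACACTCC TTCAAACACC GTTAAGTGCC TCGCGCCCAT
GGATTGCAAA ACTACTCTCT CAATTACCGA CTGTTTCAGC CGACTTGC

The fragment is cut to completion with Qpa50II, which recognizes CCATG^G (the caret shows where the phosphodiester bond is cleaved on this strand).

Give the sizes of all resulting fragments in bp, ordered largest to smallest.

Qpa50II sites (CCATGG) start at positions 28, 35, 117.
Qpa50II cuts after base 5 of each site (before the last base), so after positions 32, 39, 121.
Linear molecule, 3 cuts → 4 fragments:
  1–32 → 32 bp
  33–39 → 7 bp
  40–121 → 82 bp
  122–168 → 47 bp
Sorted largest to smallest: 82, 47, 32, 7 bp.

82, 47, 32, 7 bp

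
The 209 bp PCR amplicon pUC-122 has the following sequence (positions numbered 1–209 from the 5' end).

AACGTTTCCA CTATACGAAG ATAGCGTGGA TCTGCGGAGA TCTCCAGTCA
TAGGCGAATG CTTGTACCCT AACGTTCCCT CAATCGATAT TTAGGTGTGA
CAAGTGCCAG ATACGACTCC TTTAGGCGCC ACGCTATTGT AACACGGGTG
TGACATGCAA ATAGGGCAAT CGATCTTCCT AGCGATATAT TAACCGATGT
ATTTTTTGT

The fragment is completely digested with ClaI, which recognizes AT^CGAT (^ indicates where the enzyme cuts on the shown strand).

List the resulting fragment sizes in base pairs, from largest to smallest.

86, 84, 39 bp

ClaI sites (ATCGAT) start at positions 83, 169.
ClaI cuts after base 2 of each site, so after positions 84, 170.
Linear molecule, 2 cuts → 3 fragments:
  1–84 → 84 bp
  85–170 → 86 bp
  171–209 → 39 bp
Sorted largest to smallest: 86, 84, 39 bp.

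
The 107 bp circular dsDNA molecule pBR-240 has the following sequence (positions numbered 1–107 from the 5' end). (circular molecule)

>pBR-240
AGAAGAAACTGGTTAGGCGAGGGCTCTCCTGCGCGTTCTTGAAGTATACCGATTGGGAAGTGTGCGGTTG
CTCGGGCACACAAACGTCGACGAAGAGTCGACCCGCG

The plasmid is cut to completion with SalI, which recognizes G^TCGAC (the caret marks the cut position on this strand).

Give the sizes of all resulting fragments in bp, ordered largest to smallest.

96, 11 bp

SalI sites (GTCGAC) start at positions 86, 97.
SalI cuts after the first base of each site, so after positions 86, 97.
Circular molecule, 2 cuts → 2 fragments:
  87–97 → 11 bp
  98–107 then 1–86 → 10 + 86 = 96 bp
Sorted largest to smallest: 96, 11 bp.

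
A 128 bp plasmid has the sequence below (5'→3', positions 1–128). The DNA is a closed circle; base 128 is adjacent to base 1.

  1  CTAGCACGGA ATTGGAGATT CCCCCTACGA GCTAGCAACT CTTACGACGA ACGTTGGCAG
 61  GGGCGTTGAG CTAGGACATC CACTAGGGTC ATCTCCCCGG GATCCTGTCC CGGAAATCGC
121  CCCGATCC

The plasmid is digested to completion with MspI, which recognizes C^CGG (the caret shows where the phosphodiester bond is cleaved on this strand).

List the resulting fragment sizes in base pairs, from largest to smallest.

115, 13 bp

MspI sites (CCGG) start at positions 97, 110.
MspI cuts after the first base of each site, so after positions 97, 110.
Circular molecule, 2 cuts → 2 fragments:
  98–110 → 13 bp
  111–128 then 1–97 → 18 + 97 = 115 bp
Sorted largest to smallest: 115, 13 bp.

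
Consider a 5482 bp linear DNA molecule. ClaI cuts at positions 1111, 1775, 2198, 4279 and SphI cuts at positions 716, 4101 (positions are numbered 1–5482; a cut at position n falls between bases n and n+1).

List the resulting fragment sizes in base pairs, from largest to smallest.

1903, 1203, 716, 664, 423, 395, 178 bp

Combined cut positions (sorted): 716, 1111, 1775, 2198, 4101, 4279.
Linear molecule, 6 cuts → 7 fragments:
  716 − 0 = 716 bp
  1111 − 716 = 395 bp
  1775 − 1111 = 664 bp
  2198 − 1775 = 423 bp
  4101 − 2198 = 1903 bp
  4279 − 4101 = 178 bp
  5482 − 4279 = 1203 bp
Sorted largest to smallest: 1903, 1203, 716, 664, 423, 395, 178 bp.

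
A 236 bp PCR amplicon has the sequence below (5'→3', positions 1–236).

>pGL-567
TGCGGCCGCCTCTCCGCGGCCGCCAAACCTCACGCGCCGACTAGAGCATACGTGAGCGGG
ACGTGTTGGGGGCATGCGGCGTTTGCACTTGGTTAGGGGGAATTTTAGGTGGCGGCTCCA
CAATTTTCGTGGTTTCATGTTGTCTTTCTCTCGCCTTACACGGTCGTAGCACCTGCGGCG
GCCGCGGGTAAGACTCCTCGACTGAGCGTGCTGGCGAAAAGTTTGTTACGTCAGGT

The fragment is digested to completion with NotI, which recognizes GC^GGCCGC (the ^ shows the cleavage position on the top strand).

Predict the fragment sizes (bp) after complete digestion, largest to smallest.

NotI sites (GCGGCCGC) start at positions 2, 16, 178.
NotI cuts after base 2 of each site, so after positions 3, 17, 179.
Linear molecule, 3 cuts → 4 fragments:
  1–3 → 3 bp
  4–17 → 14 bp
  18–179 → 162 bp
  180–236 → 57 bp
Sorted largest to smallest: 162, 57, 14, 3 bp.

162, 57, 14, 3 bp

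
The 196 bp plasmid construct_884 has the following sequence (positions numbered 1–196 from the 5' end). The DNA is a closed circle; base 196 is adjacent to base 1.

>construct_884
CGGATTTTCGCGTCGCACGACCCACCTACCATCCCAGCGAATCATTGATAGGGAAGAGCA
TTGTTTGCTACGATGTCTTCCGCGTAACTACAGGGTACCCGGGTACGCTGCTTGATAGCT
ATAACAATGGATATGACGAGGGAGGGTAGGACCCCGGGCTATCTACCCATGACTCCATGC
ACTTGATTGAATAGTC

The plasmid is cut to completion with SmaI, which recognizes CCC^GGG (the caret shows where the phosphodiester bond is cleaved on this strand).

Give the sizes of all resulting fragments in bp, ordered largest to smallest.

SmaI sites (CCCGGG) start at positions 98, 153.
SmaI cuts after base 3 of each site, so after positions 100, 155.
Circular molecule, 2 cuts → 2 fragments:
  101–155 → 55 bp
  156–196 then 1–100 → 41 + 100 = 141 bp
Sorted largest to smallest: 141, 55 bp.

141, 55 bp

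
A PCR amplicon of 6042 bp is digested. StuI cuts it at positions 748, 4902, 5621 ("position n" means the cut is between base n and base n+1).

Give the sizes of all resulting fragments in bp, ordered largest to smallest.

Linear molecule, 3 cuts → 4 fragments:
  748 − 0 = 748 bp
  4902 − 748 = 4154 bp
  5621 − 4902 = 719 bp
  6042 − 5621 = 421 bp
Sorted largest to smallest: 4154, 748, 719, 421 bp.

4154, 748, 719, 421 bp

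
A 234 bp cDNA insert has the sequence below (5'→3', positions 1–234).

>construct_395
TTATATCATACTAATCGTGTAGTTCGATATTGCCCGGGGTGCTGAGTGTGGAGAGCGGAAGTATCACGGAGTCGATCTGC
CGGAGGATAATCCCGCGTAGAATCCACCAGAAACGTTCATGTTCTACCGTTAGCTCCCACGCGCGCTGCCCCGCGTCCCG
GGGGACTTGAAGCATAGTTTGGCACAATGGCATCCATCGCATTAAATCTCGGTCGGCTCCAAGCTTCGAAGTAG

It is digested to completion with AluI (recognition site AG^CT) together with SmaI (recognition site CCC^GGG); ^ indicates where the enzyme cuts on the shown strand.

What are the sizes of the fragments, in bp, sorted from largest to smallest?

98, 64, 35, 26, 11 bp

AluI sites (AGCT) start at positions 132, 222.
AluI cuts after base 2 of each site, so after positions 133, 223.
SmaI sites (CCCGGG) start at positions 33, 157.
SmaI cuts after base 3 of each site, so after positions 35, 159.
Combined cut positions: 35, 133, 159, 223.
Linear molecule, 4 cuts → 5 fragments:
  1–35 → 35 bp
  36–133 → 98 bp
  134–159 → 26 bp
  160–223 → 64 bp
  224–234 → 11 bp
Sorted largest to smallest: 98, 64, 35, 26, 11 bp.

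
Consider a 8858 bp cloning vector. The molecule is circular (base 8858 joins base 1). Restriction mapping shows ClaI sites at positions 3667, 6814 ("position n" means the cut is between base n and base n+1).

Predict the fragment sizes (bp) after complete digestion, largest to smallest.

5711, 3147 bp

Circular molecule, 2 cuts → 2 fragments:
  6814 − 3667 = 3147 bp
  wrap: 8858 − 6814 + 3667 = 5711 bp
Sorted largest to smallest: 5711, 3147 bp.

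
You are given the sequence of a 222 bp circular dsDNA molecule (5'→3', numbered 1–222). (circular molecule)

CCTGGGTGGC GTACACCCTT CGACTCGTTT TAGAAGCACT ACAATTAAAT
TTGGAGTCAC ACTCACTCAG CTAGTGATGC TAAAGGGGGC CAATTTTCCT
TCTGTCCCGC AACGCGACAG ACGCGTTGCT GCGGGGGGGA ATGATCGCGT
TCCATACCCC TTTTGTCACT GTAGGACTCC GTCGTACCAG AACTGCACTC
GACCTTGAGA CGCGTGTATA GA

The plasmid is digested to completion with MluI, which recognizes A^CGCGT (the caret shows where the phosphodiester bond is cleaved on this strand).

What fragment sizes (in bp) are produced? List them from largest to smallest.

133, 89 bp

MluI sites (ACGCGT) start at positions 121, 210.
MluI cuts after the first base of each site, so after positions 121, 210.
Circular molecule, 2 cuts → 2 fragments:
  122–210 → 89 bp
  211–222 then 1–121 → 12 + 121 = 133 bp
Sorted largest to smallest: 133, 89 bp.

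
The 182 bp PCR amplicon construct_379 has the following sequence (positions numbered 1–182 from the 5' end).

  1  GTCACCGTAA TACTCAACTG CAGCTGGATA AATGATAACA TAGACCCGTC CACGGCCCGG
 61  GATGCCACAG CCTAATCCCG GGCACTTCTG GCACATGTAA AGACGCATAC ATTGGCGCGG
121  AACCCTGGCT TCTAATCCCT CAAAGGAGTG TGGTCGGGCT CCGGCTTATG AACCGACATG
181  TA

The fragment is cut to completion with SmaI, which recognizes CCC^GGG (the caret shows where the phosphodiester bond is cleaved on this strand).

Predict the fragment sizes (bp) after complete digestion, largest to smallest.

SmaI sites (CCCGGG) start at positions 56, 77.
SmaI cuts after base 3 of each site, so after positions 58, 79.
Linear molecule, 2 cuts → 3 fragments:
  1–58 → 58 bp
  59–79 → 21 bp
  80–182 → 103 bp
Sorted largest to smallest: 103, 58, 21 bp.

103, 58, 21 bp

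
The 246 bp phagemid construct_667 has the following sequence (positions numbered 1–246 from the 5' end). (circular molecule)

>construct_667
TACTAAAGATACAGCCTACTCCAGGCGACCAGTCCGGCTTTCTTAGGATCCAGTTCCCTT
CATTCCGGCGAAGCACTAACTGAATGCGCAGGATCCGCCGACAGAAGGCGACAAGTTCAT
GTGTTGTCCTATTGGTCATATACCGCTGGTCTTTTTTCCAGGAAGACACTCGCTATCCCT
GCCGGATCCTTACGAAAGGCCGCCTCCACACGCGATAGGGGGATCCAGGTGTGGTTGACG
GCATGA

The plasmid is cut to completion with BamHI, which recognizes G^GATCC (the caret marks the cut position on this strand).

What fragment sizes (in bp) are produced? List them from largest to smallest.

93, 71, 45, 37 bp

BamHI sites (GGATCC) start at positions 46, 91, 184, 221.
BamHI cuts after the first base of each site, so after positions 46, 91, 184, 221.
Circular molecule, 4 cuts → 4 fragments:
  47–91 → 45 bp
  92–184 → 93 bp
  185–221 → 37 bp
  222–246 then 1–46 → 25 + 46 = 71 bp
Sorted largest to smallest: 93, 71, 45, 37 bp.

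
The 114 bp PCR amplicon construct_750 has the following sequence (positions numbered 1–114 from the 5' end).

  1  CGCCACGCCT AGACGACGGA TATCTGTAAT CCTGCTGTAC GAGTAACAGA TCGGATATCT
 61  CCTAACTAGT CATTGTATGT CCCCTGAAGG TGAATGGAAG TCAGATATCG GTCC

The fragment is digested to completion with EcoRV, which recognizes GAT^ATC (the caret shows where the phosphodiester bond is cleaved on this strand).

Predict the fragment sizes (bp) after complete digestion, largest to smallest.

EcoRV sites (GATATC) start at positions 19, 54, 104.
EcoRV cuts after base 3 of each site, so after positions 21, 56, 106.
Linear molecule, 3 cuts → 4 fragments:
  1–21 → 21 bp
  22–56 → 35 bp
  57–106 → 50 bp
  107–114 → 8 bp
Sorted largest to smallest: 50, 35, 21, 8 bp.

50, 35, 21, 8 bp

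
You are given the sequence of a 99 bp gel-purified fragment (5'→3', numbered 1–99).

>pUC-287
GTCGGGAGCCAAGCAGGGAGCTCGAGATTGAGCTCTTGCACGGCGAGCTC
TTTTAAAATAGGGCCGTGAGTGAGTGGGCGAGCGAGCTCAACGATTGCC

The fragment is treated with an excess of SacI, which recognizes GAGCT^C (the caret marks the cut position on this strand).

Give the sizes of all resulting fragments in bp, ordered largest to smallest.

39, 22, 15, 12, 11 bp

SacI sites (GAGCTC) start at positions 18, 30, 45, 84.
SacI cuts after base 5 of each site (before the last base), so after positions 22, 34, 49, 88.
Linear molecule, 4 cuts → 5 fragments:
  1–22 → 22 bp
  23–34 → 12 bp
  35–49 → 15 bp
  50–88 → 39 bp
  89–99 → 11 bp
Sorted largest to smallest: 39, 22, 15, 12, 11 bp.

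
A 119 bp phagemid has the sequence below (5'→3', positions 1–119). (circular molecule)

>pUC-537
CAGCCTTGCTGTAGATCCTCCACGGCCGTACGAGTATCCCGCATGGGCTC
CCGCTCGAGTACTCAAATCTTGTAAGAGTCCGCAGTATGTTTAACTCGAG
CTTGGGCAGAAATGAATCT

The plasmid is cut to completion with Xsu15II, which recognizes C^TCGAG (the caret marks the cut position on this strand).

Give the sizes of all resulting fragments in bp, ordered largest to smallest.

Xsu15II sites (CTCGAG) start at positions 54, 95.
Xsu15II cuts after the first base of each site, so after positions 54, 95.
Circular molecule, 2 cuts → 2 fragments:
  55–95 → 41 bp
  96–119 then 1–54 → 24 + 54 = 78 bp
Sorted largest to smallest: 78, 41 bp.

78, 41 bp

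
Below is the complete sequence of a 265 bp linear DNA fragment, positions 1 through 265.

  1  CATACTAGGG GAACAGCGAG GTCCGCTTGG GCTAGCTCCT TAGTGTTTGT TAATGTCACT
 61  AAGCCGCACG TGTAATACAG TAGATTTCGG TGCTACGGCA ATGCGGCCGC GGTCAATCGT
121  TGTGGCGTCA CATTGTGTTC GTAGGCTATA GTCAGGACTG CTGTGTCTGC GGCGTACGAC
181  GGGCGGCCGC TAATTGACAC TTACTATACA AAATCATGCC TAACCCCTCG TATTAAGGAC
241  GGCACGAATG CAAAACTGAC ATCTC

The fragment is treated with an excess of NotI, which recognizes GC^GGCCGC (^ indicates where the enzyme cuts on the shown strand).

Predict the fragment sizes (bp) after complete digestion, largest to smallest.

NotI sites (GCGGCCGC) start at positions 103, 183.
NotI cuts after base 2 of each site, so after positions 104, 184.
Linear molecule, 2 cuts → 3 fragments:
  1–104 → 104 bp
  105–184 → 80 bp
  185–265 → 81 bp
Sorted largest to smallest: 104, 81, 80 bp.

104, 81, 80 bp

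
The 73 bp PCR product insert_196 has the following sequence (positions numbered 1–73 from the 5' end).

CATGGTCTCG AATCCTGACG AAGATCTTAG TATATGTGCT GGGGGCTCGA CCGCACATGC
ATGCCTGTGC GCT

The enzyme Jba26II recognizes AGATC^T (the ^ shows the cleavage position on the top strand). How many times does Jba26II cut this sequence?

1

AGATCT occurs starting at position 22.
Jba26II cuts at 1 site.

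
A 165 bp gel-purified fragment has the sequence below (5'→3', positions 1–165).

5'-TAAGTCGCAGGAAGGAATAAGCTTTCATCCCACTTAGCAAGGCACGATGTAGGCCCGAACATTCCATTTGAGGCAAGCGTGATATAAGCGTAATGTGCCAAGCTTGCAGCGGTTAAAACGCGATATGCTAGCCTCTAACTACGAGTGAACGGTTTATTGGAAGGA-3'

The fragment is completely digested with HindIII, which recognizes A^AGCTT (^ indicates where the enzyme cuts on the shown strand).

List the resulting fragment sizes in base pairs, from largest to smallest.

81, 65, 19 bp

HindIII sites (AAGCTT) start at positions 19, 100.
HindIII cuts after the first base of each site, so after positions 19, 100.
Linear molecule, 2 cuts → 3 fragments:
  1–19 → 19 bp
  20–100 → 81 bp
  101–165 → 65 bp
Sorted largest to smallest: 81, 65, 19 bp.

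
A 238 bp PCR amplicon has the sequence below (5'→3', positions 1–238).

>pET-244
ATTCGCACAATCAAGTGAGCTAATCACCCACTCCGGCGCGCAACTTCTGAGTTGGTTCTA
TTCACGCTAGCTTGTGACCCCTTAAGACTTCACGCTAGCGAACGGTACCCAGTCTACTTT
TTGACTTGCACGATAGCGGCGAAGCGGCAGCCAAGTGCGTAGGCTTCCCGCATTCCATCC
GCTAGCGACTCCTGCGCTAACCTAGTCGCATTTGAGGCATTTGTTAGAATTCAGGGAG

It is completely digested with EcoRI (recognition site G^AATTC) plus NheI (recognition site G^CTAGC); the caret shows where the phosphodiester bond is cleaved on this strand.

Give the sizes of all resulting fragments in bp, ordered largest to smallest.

The EcoRI site (GAATTC) starts at position 227.
EcoRI cuts after the first base of each site, so after position 227.
NheI sites (GCTAGC) start at positions 66, 94, 181.
NheI cuts after the first base of each site, so after positions 66, 94, 181.
Combined cut positions: 66, 94, 181, 227.
Linear molecule, 4 cuts → 5 fragments:
  1–66 → 66 bp
  67–94 → 28 bp
  95–181 → 87 bp
  182–227 → 46 bp
  228–238 → 11 bp
Sorted largest to smallest: 87, 66, 46, 28, 11 bp.

87, 66, 46, 28, 11 bp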